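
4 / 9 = 0.44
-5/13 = -0.38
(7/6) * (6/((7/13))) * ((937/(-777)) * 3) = -12181/259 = -47.03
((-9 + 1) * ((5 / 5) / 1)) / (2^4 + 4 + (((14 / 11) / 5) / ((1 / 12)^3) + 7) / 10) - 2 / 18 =-8353 / 35577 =-0.23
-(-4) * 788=3152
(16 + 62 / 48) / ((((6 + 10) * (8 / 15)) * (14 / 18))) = 18675 / 7168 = 2.61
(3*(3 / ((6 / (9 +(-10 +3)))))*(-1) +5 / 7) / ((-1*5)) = 16 / 35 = 0.46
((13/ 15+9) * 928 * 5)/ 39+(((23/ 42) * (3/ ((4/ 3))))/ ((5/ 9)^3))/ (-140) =134591234783/ 114660000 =1173.83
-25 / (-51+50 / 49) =1225 / 2449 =0.50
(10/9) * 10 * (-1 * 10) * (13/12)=-3250/27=-120.37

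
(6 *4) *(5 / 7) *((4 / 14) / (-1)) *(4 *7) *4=-3840 / 7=-548.57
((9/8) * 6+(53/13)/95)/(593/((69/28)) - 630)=-2315433/132718040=-0.02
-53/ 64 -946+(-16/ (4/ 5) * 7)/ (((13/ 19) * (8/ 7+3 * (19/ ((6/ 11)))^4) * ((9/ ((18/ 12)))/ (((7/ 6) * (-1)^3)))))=-946.83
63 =63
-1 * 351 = -351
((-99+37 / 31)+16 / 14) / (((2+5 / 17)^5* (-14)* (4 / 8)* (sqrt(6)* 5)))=4963820072* sqrt(6) / 685252791405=0.02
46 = 46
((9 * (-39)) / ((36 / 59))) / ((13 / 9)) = -1593 / 4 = -398.25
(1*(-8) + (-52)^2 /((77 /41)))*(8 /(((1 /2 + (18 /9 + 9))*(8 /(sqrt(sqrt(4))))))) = 220496*sqrt(2) /1771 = 176.07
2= 2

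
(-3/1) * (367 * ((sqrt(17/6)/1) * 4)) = -734 * sqrt(102) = -7413.04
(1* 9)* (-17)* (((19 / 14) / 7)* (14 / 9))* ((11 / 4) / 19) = -187 / 28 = -6.68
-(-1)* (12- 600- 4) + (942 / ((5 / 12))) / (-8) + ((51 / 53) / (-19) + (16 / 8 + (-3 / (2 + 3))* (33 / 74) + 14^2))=-252212957 / 372590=-676.92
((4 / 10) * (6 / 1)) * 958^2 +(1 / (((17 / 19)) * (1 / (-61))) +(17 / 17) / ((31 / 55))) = 5803764566 / 2635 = 2202567.20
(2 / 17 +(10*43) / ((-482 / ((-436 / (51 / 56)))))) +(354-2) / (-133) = 694041406 / 1634703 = 424.57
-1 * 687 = -687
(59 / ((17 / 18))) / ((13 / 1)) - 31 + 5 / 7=-39418 / 1547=-25.48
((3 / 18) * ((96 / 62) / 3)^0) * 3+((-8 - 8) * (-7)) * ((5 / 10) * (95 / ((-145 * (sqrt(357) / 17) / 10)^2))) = 105883 / 5046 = 20.98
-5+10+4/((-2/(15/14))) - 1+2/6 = 2.19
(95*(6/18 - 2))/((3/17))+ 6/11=-896.68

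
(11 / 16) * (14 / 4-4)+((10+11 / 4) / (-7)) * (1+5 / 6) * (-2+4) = -1573 / 224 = -7.02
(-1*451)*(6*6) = -16236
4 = 4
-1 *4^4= -256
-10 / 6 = -5 / 3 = -1.67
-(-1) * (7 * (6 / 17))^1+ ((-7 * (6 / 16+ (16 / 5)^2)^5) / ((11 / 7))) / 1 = -3265882080514170929 / 5440000000000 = -600345.97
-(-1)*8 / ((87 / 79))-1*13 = -499 / 87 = -5.74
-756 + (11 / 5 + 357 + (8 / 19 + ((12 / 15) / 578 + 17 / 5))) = -10789199 / 27455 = -392.98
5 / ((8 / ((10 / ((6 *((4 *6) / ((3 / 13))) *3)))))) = 25 / 7488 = 0.00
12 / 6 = 2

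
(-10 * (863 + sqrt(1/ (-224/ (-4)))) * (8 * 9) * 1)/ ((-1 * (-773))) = -621360/ 773 - 180 * sqrt(14)/ 5411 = -803.95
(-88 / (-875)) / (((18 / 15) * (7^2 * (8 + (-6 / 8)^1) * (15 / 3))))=176 / 3730125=0.00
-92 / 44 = -23 / 11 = -2.09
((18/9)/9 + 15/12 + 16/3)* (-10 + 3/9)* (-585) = 461825/12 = 38485.42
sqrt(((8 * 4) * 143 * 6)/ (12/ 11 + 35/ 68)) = 176 * sqrt(796263)/ 1201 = 130.77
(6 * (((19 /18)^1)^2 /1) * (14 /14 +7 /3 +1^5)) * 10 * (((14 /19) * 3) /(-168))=-1235 /324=-3.81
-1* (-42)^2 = -1764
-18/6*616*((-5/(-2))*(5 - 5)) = 0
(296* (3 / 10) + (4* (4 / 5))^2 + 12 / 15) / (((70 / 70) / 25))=2496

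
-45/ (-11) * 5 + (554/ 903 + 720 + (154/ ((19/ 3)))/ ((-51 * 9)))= 7132327207/ 9625077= 741.02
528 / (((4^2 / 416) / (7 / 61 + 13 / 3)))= 3724864 / 61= 61063.34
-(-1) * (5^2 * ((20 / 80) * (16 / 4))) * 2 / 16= 25 / 8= 3.12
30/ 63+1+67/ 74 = 3701/ 1554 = 2.38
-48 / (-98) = 24 / 49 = 0.49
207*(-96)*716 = -14228352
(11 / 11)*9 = 9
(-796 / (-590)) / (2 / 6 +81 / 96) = 1.15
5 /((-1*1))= -5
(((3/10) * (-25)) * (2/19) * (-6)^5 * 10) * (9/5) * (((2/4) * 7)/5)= 1469664/19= 77350.74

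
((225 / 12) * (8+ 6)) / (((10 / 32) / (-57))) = -47880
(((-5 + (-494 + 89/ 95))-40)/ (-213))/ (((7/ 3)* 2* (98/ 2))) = 25558/ 2313535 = 0.01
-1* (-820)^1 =820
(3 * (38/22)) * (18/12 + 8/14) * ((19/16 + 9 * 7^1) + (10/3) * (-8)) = 992351/2464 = 402.74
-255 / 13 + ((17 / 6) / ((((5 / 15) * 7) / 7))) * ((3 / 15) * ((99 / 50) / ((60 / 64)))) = -130203 / 8125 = -16.02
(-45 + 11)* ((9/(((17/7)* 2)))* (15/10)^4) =-5103/16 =-318.94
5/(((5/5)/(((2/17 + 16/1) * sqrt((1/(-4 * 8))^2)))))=2.52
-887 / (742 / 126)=-7983 / 53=-150.62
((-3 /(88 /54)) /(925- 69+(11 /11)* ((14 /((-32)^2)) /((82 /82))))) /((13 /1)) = -3456 /20891299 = -0.00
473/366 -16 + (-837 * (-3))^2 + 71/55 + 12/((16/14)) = 63461013508/10065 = 6305118.08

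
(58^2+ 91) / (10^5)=691 / 20000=0.03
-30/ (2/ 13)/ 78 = -5/ 2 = -2.50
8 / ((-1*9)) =-8 / 9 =-0.89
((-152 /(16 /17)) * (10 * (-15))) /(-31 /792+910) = 26.62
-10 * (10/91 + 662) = -602520/91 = -6621.10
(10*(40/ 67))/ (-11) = -400/ 737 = -0.54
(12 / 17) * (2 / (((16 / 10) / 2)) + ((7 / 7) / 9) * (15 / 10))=32 / 17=1.88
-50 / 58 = -25 / 29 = -0.86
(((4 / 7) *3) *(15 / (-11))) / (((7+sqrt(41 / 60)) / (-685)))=7398000 / 31889 - 246600 *sqrt(615) / 223223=204.60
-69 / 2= -34.50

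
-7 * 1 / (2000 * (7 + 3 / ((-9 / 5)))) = -0.00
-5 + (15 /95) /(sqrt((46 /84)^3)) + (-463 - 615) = -1083 + 126 * sqrt(966) /10051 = -1082.61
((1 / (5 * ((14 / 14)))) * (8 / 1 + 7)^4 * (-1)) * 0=0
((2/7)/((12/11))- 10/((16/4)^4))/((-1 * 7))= -599/18816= -0.03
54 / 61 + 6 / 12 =169 / 122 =1.39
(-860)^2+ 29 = 739629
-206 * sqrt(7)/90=-103 * sqrt(7)/45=-6.06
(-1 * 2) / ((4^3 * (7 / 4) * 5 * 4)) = -1 / 1120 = -0.00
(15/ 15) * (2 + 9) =11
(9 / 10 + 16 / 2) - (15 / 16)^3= 8.08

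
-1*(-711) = 711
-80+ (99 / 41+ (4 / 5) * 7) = -14757 / 205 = -71.99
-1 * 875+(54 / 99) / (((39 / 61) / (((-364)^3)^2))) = 21828544590445159 / 11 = 1984413144585923.55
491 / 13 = 37.77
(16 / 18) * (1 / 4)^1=2 / 9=0.22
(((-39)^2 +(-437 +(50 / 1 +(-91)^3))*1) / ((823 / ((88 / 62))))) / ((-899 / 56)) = 1854004768 / 22936187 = 80.83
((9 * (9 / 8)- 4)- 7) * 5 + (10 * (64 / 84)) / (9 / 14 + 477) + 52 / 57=-3.45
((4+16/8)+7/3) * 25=625/3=208.33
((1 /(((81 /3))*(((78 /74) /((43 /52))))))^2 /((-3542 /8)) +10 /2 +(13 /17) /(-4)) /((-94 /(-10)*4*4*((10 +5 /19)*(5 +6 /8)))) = 515469766811005 /951395782462617492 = 0.00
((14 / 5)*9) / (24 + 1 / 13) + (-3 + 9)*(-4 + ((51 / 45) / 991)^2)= -22.95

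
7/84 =1/12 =0.08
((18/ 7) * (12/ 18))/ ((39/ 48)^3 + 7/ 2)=16384/ 38577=0.42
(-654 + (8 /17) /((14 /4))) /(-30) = 7781 /357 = 21.80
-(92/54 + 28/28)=-73/27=-2.70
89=89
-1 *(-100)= 100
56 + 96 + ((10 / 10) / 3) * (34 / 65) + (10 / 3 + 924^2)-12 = 55504768 / 65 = 853919.51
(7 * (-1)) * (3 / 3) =-7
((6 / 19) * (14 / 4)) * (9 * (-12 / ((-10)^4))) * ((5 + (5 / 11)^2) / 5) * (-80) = 285768 / 287375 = 0.99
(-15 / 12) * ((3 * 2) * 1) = -15 / 2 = -7.50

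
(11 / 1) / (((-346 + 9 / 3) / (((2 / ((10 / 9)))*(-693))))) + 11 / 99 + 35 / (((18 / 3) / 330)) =4333079 / 2205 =1965.12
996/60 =83/5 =16.60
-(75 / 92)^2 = -5625 / 8464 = -0.66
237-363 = -126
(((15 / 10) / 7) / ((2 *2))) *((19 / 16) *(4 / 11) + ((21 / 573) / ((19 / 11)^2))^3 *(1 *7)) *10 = 93428551840319295 / 403861464023680432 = 0.23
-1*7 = -7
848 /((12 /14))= 2968 /3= 989.33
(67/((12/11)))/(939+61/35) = 25795/395112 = 0.07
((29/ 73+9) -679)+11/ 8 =-390245/ 584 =-668.23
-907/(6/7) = -6349/6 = -1058.17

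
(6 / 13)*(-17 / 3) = -34 / 13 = -2.62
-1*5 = -5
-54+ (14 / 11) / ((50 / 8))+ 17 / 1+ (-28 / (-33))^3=-32509973 / 898425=-36.19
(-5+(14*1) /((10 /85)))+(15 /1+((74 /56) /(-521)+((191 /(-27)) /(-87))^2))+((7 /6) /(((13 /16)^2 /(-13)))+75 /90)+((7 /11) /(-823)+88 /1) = 1845973373360814097 /9473220821796732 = 194.86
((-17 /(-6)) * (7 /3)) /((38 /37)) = 4403 /684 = 6.44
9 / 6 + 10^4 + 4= 20011 / 2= 10005.50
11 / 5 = 2.20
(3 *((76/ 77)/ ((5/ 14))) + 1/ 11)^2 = 70.25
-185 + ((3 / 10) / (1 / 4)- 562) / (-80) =-17799 / 100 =-177.99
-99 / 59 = -1.68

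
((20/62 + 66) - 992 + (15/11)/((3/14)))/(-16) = 57.46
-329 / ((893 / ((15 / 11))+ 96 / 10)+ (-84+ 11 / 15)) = -1645 / 2906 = -0.57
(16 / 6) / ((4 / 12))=8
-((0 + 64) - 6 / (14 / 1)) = -445 / 7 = -63.57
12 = 12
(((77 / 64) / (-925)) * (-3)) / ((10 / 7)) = 1617 / 592000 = 0.00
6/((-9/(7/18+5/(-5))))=11/27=0.41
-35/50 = -7/10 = -0.70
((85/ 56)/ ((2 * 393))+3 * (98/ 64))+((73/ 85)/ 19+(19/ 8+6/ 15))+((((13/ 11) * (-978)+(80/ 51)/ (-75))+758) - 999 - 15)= -6589083858587/ 4691665440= -1404.42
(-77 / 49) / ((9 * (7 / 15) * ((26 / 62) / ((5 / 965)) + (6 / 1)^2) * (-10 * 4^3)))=341 / 68208000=0.00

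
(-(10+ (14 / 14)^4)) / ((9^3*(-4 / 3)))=11 / 972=0.01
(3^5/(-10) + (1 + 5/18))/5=-1036/225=-4.60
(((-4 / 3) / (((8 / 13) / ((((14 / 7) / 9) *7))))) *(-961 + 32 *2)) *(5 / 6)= 136045 / 54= 2519.35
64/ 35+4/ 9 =716/ 315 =2.27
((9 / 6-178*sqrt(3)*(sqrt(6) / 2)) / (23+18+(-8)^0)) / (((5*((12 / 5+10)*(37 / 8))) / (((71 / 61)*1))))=71 / 489769-12638*sqrt(2) / 489769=-0.04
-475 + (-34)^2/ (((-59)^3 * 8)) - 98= -235364623/ 410758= -573.00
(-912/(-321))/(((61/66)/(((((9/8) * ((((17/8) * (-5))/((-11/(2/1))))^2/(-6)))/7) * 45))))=-55596375/4020632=-13.83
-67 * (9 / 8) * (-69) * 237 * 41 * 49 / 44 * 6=59431397193 / 176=337678393.14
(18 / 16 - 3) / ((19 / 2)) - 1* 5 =-395 / 76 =-5.20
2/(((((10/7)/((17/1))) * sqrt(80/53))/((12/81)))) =119 * sqrt(265)/675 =2.87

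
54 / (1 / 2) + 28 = 136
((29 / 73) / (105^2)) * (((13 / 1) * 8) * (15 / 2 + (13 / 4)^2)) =108953 / 1609650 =0.07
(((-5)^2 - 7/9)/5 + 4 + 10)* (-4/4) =-848/45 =-18.84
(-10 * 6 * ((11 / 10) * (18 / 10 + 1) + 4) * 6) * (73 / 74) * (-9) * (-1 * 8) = -33491232 / 185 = -181033.69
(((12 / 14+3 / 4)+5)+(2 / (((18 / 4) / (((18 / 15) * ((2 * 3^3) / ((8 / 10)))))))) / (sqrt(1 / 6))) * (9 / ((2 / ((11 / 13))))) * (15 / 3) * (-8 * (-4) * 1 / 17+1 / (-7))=18956025 / 86632+1844370 * sqrt(6) / 1547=3139.15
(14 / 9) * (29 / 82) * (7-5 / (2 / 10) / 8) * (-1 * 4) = -6293 / 738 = -8.53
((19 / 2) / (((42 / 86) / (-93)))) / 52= -25327 / 728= -34.79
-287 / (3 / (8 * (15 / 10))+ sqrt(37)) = 1148 / 591 -4592 * sqrt(37) / 591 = -45.32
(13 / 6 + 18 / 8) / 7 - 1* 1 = -31 / 84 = -0.37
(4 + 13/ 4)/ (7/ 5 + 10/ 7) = 1015/ 396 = 2.56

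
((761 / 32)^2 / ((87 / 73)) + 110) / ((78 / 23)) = 1197736799 / 6948864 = 172.36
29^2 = 841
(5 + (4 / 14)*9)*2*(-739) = -78334 / 7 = -11190.57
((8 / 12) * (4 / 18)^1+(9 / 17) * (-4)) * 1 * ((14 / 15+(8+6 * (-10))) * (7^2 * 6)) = 67861472 / 2295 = 29569.27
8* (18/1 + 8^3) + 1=4241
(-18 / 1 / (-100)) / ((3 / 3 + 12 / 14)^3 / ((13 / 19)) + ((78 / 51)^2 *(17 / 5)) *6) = 52479 / 16641430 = 0.00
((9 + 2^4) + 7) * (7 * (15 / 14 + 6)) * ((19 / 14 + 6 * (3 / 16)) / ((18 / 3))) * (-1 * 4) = -18348 / 7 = -2621.14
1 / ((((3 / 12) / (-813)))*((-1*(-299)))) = -3252 / 299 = -10.88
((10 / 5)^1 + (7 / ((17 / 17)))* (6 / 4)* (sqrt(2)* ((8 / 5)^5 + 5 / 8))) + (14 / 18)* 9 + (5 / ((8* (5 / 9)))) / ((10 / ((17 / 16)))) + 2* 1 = 14233 / 1280 + 5833149* sqrt(2) / 50000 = 176.11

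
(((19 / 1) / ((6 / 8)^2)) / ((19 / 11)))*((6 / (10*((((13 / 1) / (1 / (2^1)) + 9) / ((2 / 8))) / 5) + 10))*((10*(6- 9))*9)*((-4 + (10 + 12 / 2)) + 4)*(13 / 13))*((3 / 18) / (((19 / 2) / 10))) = -168960 / 551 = -306.64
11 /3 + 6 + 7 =50 /3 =16.67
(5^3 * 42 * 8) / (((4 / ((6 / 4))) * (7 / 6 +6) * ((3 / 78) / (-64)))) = -157248000 / 43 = -3656930.23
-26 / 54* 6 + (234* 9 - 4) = 18892 / 9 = 2099.11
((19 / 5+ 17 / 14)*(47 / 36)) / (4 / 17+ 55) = 10387 / 87640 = 0.12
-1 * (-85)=85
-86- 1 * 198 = -284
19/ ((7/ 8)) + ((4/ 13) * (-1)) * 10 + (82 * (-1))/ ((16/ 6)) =-4409/ 364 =-12.11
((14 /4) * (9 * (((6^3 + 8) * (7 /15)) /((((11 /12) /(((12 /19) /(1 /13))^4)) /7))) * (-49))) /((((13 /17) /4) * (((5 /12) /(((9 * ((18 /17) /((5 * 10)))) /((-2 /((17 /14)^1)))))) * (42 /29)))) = 5616225177.24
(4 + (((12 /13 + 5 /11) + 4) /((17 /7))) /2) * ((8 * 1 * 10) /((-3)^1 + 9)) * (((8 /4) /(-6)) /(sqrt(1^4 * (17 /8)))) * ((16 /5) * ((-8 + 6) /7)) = 706304 * sqrt(34) /289289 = 14.24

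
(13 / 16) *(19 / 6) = 247 / 96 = 2.57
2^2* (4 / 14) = 8 / 7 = 1.14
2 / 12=1 / 6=0.17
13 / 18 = 0.72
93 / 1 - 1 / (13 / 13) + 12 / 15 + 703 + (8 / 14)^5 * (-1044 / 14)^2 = 1134.61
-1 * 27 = -27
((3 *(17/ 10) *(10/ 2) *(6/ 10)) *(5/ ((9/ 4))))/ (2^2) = 17/ 2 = 8.50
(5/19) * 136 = 680/19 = 35.79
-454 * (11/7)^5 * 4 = -292468616/16807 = -17401.60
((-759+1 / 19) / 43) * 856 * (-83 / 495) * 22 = 409804864 / 7353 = 55733.02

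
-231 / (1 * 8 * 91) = -33 / 104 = -0.32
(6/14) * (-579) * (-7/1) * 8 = 13896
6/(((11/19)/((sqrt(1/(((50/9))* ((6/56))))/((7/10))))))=228* sqrt(42)/77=19.19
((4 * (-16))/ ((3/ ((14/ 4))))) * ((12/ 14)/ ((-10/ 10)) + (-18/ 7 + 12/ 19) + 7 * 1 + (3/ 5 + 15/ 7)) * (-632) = 93414656/ 285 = 327770.72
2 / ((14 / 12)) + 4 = 40 / 7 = 5.71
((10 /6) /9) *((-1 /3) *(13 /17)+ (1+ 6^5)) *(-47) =-93204290 /1377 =-67686.49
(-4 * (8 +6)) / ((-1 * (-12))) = -14 / 3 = -4.67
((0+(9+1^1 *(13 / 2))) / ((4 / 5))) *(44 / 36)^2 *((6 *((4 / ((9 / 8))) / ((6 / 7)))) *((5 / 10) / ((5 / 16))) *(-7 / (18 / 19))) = -55874896 / 6561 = -8516.22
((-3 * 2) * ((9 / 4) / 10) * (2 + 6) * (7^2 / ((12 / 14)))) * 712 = -2197944 / 5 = -439588.80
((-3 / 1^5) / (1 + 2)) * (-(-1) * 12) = -12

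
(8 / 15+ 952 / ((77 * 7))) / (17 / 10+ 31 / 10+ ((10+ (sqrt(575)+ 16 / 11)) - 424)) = -59563456 / 10524908121 - 730400 * sqrt(23) / 10524908121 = -0.01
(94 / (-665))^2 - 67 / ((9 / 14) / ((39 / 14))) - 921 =-1607019142 / 1326675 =-1211.31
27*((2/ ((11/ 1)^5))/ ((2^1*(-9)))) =-3/ 161051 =-0.00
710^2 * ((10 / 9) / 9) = 5041000 / 81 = 62234.57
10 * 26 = 260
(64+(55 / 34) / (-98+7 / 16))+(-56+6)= 371078 / 26537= 13.98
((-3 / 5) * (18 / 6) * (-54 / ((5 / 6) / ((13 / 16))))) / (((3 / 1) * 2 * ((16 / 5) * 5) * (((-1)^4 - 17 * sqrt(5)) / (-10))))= 3159 / 462080+53703 * sqrt(5) / 462080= 0.27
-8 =-8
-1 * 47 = -47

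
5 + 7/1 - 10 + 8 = 10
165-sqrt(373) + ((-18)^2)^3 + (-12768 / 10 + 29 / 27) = 34011093.96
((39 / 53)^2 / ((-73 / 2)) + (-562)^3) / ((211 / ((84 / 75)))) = -1019158139712664 / 1081675675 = -942203.07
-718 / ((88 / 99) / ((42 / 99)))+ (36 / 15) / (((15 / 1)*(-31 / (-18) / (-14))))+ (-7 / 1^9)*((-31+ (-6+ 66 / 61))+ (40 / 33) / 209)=-60383444597 / 652111350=-92.60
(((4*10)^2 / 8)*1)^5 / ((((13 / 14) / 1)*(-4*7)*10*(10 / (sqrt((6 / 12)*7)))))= -800000000*sqrt(14) / 13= -230255839.19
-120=-120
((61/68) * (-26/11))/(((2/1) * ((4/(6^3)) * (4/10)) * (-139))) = 107055/103972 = 1.03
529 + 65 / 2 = 1123 / 2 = 561.50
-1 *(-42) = 42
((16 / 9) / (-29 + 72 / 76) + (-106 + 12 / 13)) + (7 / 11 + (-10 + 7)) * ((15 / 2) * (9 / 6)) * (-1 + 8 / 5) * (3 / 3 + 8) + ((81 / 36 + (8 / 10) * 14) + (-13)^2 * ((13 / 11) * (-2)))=-669862027 / 1055340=-634.74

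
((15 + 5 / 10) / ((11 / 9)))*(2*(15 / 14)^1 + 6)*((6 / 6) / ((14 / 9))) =143127 / 2156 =66.39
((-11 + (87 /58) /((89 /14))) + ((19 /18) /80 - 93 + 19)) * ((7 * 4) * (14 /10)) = -3322.23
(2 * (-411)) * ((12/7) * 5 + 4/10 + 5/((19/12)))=-6630252/665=-9970.30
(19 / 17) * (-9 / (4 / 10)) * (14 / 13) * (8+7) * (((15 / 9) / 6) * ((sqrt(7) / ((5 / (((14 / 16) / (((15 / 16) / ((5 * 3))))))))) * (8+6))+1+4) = -13734.07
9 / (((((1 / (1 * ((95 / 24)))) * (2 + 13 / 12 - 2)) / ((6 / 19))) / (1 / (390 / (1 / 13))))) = 9 / 4394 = 0.00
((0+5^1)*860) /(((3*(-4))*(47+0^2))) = -1075 /141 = -7.62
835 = 835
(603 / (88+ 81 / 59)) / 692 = 35577 / 3648916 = 0.01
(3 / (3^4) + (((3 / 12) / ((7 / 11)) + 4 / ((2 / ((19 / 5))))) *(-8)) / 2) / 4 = -15089 / 1890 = -7.98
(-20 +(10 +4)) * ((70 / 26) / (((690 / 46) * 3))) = -14 / 39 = -0.36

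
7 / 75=0.09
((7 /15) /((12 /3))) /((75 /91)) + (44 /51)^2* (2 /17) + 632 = 4659212527 /7369500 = 632.23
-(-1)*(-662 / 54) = -331 / 27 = -12.26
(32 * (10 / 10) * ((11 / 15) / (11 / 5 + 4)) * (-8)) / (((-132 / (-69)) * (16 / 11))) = -1012 / 93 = -10.88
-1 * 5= -5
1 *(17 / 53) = 17 / 53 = 0.32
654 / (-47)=-654 / 47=-13.91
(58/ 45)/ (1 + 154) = 58/ 6975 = 0.01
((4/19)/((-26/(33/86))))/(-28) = 33/297388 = 0.00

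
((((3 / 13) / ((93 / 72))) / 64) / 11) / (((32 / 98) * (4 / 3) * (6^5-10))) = 0.00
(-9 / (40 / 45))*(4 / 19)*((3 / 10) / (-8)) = 243 / 3040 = 0.08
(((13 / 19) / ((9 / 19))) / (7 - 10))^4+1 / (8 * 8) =2359345 / 34012224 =0.07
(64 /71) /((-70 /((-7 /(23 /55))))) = 352 /1633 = 0.22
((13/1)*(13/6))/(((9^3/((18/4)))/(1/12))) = 0.01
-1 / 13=-0.08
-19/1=-19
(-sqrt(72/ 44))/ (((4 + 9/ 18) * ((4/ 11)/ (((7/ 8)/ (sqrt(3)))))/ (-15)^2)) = -175 * sqrt(66)/ 16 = -88.86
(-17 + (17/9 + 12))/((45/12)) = -112/135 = -0.83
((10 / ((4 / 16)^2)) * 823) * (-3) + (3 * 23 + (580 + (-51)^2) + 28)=-391762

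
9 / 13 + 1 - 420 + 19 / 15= -81323 / 195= -417.04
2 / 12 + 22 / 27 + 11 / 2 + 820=22315 / 27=826.48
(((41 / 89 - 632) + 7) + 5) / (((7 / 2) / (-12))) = 189048 / 89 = 2124.13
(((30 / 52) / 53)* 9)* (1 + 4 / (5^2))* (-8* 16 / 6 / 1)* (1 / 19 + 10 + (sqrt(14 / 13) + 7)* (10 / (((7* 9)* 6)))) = -374912 / 15105-928* sqrt(182) / 188097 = -24.89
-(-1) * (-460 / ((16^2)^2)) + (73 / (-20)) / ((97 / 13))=-3942879 / 7946240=-0.50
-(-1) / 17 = 1 / 17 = 0.06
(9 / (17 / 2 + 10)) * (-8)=-144 / 37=-3.89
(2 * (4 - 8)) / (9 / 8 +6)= -64 / 57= -1.12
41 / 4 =10.25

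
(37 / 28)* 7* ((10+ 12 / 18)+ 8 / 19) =5846 / 57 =102.56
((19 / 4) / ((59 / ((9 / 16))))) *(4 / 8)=171 / 7552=0.02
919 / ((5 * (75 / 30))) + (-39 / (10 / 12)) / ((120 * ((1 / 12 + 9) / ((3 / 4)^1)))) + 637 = 7744317 / 10900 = 710.49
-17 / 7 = -2.43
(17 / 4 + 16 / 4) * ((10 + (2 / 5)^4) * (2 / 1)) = 103389 / 625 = 165.42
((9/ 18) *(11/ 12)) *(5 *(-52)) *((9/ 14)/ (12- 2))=-429/ 56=-7.66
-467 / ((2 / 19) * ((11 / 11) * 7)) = -8873 / 14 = -633.79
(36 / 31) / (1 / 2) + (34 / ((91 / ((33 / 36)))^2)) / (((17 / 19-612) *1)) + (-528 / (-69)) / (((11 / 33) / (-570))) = -3798650734758611 / 290352463128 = -13082.89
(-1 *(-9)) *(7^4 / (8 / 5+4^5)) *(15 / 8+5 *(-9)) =-37275525 / 41024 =-908.63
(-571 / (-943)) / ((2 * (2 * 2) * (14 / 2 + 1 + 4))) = 571 / 90528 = 0.01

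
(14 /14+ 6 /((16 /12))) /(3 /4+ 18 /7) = 154 /93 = 1.66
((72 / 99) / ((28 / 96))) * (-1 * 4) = -768 / 77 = -9.97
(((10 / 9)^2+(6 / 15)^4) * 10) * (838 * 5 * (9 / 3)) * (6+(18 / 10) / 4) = 1149412532 / 1125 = 1021700.03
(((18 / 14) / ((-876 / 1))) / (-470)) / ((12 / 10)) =1 / 384272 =0.00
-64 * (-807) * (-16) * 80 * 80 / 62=-2644377600 / 31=-85302503.23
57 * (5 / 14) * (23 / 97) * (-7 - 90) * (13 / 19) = -4485 / 14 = -320.36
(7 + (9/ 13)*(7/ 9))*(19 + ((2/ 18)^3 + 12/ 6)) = 1500380/ 9477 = 158.32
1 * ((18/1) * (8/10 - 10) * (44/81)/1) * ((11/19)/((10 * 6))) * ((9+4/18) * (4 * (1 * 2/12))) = -5.34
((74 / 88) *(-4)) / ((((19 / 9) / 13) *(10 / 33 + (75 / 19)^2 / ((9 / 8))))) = -18981 / 12970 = -1.46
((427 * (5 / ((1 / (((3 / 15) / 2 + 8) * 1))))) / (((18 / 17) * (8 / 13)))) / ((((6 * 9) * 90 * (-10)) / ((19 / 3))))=-3.46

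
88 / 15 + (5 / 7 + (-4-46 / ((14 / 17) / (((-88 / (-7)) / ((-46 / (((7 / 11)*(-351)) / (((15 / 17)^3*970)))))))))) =-2.54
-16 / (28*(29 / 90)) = -360 / 203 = -1.77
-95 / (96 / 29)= -2755 / 96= -28.70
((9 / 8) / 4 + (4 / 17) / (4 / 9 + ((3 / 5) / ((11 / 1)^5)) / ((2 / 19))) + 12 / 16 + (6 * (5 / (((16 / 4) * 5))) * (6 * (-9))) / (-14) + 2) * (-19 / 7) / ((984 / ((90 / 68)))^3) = -14703597639061875 / 238183274723031983980544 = -0.00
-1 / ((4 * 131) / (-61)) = 61 / 524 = 0.12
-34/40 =-17/20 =-0.85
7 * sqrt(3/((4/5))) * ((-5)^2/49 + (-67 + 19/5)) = -15359 * sqrt(15)/70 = -849.79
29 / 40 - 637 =-636.28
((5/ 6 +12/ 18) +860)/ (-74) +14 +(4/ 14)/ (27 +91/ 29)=1071883/ 452732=2.37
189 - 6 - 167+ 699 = 715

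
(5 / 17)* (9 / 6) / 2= 15 / 68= 0.22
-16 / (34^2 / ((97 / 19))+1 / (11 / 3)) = -17072 / 241895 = -0.07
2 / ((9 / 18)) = 4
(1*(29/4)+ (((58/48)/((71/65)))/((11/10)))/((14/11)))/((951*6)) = 95903/68061168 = 0.00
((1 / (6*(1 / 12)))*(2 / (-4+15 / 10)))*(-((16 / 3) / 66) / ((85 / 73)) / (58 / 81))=21024 / 135575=0.16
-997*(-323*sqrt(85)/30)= 322031*sqrt(85)/30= 98965.97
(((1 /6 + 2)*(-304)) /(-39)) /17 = 152 /153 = 0.99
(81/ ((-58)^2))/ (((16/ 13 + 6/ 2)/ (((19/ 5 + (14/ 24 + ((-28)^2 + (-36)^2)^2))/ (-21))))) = -30371358771/ 25902800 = -1172.51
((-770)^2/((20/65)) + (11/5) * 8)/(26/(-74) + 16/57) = -20319609717/745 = -27274643.92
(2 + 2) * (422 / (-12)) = -422 / 3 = -140.67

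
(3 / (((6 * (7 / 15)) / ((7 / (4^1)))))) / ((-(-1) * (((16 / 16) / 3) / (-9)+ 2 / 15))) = 2025 / 104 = 19.47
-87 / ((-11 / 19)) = 1653 / 11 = 150.27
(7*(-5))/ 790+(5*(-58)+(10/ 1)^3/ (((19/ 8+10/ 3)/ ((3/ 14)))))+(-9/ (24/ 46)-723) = -300848507/ 303044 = -992.76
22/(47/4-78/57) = 1672/789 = 2.12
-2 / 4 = -1 / 2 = -0.50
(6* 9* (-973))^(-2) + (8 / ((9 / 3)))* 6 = 44170588225 / 2760661764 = 16.00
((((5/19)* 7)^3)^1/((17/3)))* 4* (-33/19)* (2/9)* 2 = -7546000/2215457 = -3.41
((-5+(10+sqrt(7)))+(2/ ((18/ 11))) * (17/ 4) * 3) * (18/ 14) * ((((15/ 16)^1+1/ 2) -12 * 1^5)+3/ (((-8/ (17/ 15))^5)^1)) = -21639921904679/ 77414400000 -87611019857 * sqrt(7)/ 6451200000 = -315.46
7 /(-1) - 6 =-13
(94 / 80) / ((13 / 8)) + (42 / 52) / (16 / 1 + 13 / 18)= 2156 / 2795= 0.77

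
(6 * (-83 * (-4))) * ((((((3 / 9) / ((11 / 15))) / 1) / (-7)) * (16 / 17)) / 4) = -39840 / 1309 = -30.44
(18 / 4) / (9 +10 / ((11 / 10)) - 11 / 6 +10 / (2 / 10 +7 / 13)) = 1188 / 7867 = 0.15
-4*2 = -8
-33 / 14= -2.36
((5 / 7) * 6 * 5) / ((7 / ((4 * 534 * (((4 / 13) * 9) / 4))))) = 2883600 / 637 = 4526.84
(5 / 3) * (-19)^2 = 1805 / 3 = 601.67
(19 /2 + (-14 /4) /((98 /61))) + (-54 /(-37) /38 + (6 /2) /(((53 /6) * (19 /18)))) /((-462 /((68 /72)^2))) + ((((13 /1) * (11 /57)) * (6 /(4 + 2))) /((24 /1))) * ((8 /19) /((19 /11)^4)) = 3746883964626611 /511472656321704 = 7.33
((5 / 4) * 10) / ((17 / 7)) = 175 / 34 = 5.15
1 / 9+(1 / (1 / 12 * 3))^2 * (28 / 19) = 4051 / 171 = 23.69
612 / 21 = 204 / 7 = 29.14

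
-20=-20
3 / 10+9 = 93 / 10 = 9.30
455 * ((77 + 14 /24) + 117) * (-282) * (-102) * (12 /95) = 6111918540 /19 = 321679923.16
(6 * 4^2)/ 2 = 48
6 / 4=3 / 2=1.50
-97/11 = -8.82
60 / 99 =20 / 33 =0.61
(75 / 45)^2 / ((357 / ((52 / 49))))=0.01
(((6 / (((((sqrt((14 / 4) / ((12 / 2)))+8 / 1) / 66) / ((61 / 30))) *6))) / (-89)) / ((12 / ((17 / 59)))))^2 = 4033709119 / 191617246945452 - 1040957192 *sqrt(21) / 1197607793409075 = 0.00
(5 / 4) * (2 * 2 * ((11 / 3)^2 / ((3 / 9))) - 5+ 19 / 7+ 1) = 16805 / 84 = 200.06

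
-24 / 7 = -3.43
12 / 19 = 0.63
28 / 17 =1.65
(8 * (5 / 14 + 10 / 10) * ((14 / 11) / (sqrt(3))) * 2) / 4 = 76 * sqrt(3) / 33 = 3.99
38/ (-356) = -19/ 178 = -0.11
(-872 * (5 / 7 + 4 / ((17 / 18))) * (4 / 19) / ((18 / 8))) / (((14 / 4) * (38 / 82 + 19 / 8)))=-283727872 / 6979707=-40.65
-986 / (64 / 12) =-1479 / 8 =-184.88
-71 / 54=-1.31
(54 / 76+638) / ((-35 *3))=-24271 / 3990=-6.08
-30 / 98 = -15 / 49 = -0.31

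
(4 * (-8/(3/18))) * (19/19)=-192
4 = 4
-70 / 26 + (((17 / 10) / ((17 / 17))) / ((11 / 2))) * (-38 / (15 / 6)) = -26421 / 3575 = -7.39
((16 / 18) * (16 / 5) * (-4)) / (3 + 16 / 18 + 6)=-512 / 445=-1.15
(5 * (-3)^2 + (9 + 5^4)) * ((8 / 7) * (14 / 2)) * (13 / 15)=70616 / 15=4707.73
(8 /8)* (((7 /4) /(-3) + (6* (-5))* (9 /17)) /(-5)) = 3359 /1020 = 3.29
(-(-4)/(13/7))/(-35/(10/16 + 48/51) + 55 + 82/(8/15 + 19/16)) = 2463132/91835315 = 0.03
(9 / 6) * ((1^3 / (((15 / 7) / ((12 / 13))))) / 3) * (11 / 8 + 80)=4557 / 260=17.53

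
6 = 6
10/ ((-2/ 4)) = -20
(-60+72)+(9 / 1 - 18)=3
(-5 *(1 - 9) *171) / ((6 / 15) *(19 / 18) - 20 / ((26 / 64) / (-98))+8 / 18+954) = 1.18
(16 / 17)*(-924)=-14784 / 17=-869.65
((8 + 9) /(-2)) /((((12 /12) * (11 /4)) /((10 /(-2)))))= 170 /11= 15.45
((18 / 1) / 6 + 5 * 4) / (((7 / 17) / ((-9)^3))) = -285039 / 7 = -40719.86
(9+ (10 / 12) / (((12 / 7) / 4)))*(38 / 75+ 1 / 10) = 6.64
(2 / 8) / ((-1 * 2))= -1 / 8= -0.12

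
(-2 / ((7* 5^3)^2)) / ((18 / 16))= -16 / 6890625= -0.00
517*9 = 4653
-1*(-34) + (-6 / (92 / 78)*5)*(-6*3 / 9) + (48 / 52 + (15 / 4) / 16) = 1646213 / 19136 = 86.03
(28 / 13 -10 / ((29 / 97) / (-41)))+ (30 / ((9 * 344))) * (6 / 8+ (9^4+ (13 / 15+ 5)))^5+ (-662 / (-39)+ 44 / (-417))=497910613571014736900818226292971 / 4205252712960000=118402067023587892.42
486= 486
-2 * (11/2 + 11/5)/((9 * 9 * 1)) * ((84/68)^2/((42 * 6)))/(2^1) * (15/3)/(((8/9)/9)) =-539/18496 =-0.03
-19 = -19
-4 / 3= -1.33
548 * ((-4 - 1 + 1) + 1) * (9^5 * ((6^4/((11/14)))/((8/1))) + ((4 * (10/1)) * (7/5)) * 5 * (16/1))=-20022785938.91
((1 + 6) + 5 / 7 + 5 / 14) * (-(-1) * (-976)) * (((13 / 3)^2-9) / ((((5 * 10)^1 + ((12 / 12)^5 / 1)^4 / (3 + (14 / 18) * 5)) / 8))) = -2406925312 / 195867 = -12288.57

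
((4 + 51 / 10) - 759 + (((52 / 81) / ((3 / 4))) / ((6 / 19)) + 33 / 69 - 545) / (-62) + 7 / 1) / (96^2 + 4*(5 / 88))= -41976006523 / 526942125945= -0.08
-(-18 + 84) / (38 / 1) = -33 / 19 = -1.74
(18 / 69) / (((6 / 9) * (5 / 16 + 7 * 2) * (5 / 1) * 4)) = 36 / 26335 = 0.00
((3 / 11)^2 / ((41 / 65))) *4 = 2340 / 4961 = 0.47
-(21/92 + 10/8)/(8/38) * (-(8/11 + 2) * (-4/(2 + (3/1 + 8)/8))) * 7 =-361760/2277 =-158.88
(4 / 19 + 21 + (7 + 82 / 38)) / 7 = 577 / 133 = 4.34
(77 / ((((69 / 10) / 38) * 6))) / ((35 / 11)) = 4598 / 207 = 22.21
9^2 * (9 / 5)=729 / 5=145.80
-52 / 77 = -0.68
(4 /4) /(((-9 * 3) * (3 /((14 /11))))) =-14 /891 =-0.02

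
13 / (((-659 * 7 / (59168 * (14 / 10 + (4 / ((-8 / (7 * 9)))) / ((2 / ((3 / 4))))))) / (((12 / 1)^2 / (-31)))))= -823796064 / 102145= -8064.97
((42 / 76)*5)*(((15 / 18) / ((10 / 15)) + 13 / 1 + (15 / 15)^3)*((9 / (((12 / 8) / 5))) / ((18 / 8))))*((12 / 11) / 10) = 12810 / 209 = 61.29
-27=-27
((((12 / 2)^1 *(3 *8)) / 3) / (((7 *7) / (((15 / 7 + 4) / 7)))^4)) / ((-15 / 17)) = -929913872 / 166164652848005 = -0.00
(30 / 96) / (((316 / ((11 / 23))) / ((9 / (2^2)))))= 495 / 465152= 0.00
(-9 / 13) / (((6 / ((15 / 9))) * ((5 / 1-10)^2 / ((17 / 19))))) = -17 / 2470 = -0.01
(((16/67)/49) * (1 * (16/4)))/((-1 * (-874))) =32/1434671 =0.00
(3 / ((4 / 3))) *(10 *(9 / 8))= 405 / 16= 25.31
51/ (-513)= -17/ 171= -0.10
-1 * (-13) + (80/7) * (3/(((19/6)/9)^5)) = 110424930769/17332693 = 6370.90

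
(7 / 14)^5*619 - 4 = 491 / 32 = 15.34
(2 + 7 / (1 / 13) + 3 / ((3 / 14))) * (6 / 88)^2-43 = -82285 / 1936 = -42.50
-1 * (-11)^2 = -121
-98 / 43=-2.28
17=17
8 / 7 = 1.14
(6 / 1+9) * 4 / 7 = 60 / 7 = 8.57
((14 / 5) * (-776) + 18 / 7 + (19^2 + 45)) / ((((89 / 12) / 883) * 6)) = -109046968 / 3115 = -35007.05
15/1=15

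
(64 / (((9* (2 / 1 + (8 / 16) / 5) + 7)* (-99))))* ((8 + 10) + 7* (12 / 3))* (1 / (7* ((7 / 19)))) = -559360 / 1256409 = -0.45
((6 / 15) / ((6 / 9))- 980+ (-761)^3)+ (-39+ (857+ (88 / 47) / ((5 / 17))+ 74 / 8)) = -414268553177 / 940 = -440711226.78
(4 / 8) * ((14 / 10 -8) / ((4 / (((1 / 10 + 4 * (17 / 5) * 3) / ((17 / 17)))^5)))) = -377685646174617 / 4000000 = -94421411.54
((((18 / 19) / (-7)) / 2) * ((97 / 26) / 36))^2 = 9409 / 191324224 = 0.00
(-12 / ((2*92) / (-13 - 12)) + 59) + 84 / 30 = 63.43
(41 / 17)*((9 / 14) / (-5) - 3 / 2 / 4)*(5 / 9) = -0.67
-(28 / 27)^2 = -1.08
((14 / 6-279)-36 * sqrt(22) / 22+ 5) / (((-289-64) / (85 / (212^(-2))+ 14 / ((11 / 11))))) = 68764572 * sqrt(22) / 3883+ 1037835670 / 353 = 3023107.60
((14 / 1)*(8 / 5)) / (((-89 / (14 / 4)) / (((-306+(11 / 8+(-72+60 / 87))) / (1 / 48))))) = 205134384 / 12905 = 15895.73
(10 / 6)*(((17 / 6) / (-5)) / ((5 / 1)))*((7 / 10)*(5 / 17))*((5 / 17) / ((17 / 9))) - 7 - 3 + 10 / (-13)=-161931 / 15028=-10.78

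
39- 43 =-4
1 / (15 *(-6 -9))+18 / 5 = 809 / 225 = 3.60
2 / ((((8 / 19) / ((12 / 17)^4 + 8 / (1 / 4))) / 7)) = 89555816 / 83521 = 1072.26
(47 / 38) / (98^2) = 47 / 364952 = 0.00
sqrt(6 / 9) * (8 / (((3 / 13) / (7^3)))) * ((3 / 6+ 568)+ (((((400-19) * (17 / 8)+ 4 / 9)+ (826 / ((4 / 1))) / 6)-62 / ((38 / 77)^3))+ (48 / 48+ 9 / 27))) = 1978518117485 * sqrt(6) / 555579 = 8723079.59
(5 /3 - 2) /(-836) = 1 /2508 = 0.00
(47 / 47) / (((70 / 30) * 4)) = 0.11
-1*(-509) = 509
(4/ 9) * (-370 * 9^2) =-13320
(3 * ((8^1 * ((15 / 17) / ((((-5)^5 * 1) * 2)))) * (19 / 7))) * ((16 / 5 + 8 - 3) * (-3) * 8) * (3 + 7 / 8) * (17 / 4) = 29.81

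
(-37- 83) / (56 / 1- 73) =120 / 17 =7.06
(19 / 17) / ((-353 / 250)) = -0.79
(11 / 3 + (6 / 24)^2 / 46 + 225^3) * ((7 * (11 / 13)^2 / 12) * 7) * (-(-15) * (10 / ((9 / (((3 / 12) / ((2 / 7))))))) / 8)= 26095538440819925 / 429871104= 60705495.67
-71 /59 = -1.20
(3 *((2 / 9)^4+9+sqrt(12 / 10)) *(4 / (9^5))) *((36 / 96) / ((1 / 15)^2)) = 5 *sqrt(30) / 1458+1476625 / 9565938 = 0.17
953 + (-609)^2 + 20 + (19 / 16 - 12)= 5949491 / 16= 371843.19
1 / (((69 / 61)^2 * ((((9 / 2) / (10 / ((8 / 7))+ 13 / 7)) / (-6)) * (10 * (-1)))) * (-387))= -40931 / 14330610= -0.00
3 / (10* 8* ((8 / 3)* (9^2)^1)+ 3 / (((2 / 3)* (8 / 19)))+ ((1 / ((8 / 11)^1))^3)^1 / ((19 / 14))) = 14592 / 84111221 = 0.00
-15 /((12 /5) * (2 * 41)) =-25 /328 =-0.08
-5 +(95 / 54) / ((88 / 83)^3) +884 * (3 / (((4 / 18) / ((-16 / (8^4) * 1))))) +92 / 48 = -1774633955 / 36799488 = -48.22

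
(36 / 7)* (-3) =-15.43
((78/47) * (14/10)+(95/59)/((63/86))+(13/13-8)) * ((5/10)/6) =-2165033/10481940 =-0.21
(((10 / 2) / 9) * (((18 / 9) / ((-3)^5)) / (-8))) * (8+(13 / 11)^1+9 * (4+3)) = 1985 / 48114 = 0.04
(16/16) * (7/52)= 0.13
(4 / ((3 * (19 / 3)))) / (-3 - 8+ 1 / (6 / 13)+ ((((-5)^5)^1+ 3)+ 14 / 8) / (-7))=48 / 99617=0.00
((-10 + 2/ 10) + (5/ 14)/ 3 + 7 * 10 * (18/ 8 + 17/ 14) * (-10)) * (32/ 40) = -1947.74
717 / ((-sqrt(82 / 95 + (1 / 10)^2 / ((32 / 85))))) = -5736 * sqrt(2055610) / 10819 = -760.14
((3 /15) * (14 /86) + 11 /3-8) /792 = -1387 /255420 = -0.01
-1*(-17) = 17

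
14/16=7/8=0.88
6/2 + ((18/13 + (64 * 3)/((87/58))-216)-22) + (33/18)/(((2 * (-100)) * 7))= -11533343/109200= -105.62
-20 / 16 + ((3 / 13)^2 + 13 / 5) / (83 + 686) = -3240057 / 2599220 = -1.25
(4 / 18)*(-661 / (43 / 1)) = -1322 / 387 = -3.42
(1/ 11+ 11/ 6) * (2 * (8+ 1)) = 381/ 11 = 34.64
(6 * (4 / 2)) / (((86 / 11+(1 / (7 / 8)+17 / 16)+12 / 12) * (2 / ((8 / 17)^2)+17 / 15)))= 112640 / 1051773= 0.11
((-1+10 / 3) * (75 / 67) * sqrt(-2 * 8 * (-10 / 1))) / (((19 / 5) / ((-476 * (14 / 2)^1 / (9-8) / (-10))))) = 1166200 * sqrt(10) / 1273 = 2896.97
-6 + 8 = 2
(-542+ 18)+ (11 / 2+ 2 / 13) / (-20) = -272627 / 520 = -524.28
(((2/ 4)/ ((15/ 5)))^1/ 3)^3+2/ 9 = 0.22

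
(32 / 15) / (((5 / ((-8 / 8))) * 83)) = -32 / 6225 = -0.01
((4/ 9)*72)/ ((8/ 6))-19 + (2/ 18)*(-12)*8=-17/ 3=-5.67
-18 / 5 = -3.60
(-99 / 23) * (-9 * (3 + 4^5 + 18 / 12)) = 1832787 / 46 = 39843.20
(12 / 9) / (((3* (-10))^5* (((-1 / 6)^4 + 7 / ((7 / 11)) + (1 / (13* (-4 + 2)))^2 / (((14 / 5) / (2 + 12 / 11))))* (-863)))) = 26026 / 4503740605396875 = 0.00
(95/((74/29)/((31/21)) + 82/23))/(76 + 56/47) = 18464561/79424176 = 0.23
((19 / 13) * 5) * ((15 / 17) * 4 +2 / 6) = 18715 / 663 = 28.23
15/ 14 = 1.07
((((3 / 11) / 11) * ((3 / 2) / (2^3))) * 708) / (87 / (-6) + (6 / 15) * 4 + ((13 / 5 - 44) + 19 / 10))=-0.06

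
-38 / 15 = -2.53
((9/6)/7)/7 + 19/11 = 1895/1078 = 1.76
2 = 2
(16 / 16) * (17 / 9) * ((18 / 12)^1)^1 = 17 / 6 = 2.83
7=7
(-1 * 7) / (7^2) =-1 / 7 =-0.14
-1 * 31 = -31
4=4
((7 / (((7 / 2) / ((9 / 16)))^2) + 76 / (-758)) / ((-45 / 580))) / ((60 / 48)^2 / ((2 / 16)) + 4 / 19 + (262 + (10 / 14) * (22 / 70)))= -52744475 / 13969518552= -0.00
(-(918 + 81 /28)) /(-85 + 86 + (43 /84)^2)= -1299564 /1781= -729.68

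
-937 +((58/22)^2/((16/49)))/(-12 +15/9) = -56358619/60016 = -939.06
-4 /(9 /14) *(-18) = 112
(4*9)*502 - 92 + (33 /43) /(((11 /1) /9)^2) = 8504783 /473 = 17980.51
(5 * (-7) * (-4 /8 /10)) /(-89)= -7 /356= -0.02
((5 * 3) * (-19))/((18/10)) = -475/3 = -158.33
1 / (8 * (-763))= -1 / 6104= -0.00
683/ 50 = 13.66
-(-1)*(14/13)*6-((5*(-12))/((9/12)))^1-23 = 825/13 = 63.46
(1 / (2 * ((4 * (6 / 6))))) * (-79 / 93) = -79 / 744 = -0.11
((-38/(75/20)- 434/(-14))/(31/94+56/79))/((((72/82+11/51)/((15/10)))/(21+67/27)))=513560156762/793783395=646.98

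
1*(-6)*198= -1188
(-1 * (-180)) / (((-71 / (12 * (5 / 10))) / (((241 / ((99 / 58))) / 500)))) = -83868 / 19525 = -4.30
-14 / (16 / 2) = -7 / 4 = -1.75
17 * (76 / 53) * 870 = 1124040 / 53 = 21208.30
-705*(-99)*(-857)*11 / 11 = -59814315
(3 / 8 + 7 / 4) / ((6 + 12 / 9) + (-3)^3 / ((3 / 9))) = -3 / 104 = -0.03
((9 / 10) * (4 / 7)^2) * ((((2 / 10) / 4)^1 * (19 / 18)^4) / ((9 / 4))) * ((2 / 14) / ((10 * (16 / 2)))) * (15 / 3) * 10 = 130321 / 180033840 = 0.00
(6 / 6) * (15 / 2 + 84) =183 / 2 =91.50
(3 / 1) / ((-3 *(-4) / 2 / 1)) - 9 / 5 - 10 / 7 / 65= -1203 / 910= -1.32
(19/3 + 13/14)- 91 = -3517/42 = -83.74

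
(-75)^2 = 5625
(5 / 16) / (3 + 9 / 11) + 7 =4759 / 672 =7.08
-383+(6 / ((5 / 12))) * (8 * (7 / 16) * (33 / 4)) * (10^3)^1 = 415417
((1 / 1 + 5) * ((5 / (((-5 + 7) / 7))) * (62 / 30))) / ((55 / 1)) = 217 / 55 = 3.95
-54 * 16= -864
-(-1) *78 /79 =78 /79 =0.99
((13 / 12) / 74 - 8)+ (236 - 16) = 188269 / 888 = 212.01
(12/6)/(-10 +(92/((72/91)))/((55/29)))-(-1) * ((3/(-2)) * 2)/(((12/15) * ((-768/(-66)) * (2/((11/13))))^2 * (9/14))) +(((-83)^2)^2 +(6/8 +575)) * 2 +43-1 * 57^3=319783172228133962953/3375638642688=94732643.53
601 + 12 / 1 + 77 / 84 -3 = 7331 / 12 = 610.92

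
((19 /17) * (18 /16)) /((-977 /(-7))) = 1197 /132872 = 0.01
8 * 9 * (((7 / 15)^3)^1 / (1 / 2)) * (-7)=-38416 / 375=-102.44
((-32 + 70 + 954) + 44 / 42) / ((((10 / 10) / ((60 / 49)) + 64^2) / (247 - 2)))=59.39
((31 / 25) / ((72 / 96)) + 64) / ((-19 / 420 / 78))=-10754016 / 95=-113200.17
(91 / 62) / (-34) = -91 / 2108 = -0.04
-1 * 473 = -473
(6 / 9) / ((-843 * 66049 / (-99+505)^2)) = -329672 / 167037921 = -0.00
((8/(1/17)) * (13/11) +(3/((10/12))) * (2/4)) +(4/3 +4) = 27697/165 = 167.86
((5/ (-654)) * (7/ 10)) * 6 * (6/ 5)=-21/ 545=-0.04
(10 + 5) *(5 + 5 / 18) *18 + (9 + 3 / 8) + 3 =11499 / 8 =1437.38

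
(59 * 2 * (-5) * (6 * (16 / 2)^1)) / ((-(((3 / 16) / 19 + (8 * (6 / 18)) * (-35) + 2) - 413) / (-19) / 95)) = 46619251200 / 459943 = 101358.76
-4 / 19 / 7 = -4 / 133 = -0.03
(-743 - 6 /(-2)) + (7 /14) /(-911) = -1348281 /1822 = -740.00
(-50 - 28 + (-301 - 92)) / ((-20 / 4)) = 471 / 5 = 94.20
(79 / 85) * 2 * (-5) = -158 / 17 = -9.29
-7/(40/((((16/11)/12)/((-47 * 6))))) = 7/93060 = 0.00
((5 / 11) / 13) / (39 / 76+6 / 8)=95 / 3432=0.03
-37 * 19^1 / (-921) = 703 / 921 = 0.76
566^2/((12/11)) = 880979/3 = 293659.67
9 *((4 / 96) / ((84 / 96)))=3 / 7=0.43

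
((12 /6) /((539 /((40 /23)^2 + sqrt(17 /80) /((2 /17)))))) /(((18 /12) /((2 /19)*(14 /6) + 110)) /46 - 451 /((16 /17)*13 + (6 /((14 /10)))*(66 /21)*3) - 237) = -26936573372*sqrt(85) /4194515334916445 - 881811097600 /19294770540615647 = -0.00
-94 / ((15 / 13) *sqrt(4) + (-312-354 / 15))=3055 / 10832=0.28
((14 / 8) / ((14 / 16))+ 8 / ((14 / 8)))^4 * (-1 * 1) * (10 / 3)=-44774560 / 7203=-6216.10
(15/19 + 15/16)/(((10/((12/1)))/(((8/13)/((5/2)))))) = 126/247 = 0.51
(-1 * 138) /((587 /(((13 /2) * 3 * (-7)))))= 18837 /587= 32.09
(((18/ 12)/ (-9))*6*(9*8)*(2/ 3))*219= -10512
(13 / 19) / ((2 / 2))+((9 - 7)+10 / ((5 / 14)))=583 / 19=30.68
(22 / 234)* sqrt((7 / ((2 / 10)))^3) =385* sqrt(35) / 117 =19.47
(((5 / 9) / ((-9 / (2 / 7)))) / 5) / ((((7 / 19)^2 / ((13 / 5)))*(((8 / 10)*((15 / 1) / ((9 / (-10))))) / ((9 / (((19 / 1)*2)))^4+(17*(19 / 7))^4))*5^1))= 295044707304239581 / 64216588968000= 4594.52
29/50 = 0.58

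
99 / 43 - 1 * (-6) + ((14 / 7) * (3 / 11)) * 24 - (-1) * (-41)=-9274 / 473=-19.61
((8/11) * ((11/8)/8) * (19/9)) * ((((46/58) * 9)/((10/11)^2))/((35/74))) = 1956449/406000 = 4.82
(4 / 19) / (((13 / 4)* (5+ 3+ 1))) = 16 / 2223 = 0.01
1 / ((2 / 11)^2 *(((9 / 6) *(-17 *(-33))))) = 11 / 306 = 0.04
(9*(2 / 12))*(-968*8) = -11616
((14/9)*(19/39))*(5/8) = 665/1404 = 0.47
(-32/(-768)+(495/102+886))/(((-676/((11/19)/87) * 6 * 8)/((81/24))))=-3998335/6484062208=-0.00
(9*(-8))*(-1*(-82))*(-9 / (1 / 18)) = 956448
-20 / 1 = -20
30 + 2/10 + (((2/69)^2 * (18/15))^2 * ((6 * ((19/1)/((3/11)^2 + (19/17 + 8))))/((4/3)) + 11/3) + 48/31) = 878788287926161/27679765916475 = 31.75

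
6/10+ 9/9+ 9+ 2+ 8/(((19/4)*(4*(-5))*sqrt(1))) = 1189/95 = 12.52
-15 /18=-5 /6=-0.83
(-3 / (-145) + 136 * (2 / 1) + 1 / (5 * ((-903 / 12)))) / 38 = 11872227 / 1658510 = 7.16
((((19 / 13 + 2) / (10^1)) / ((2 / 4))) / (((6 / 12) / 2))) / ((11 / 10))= 360 / 143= 2.52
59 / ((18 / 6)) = 59 / 3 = 19.67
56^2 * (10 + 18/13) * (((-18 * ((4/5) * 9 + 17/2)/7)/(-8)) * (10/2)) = 11710944/13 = 900841.85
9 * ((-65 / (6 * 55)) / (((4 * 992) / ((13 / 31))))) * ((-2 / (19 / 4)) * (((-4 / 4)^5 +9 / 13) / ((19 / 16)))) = -78 / 3816131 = -0.00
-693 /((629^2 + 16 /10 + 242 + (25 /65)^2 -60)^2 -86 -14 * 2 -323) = -494819325 /111871459604906819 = -0.00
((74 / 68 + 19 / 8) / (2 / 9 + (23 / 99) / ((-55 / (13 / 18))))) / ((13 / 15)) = 346220325 / 18989204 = 18.23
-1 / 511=-0.00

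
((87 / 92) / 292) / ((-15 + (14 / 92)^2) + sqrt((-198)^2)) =2001 / 113084884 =0.00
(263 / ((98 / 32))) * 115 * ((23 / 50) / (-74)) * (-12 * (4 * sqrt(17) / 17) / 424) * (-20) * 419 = -5596244448 * sqrt(17) / 1633513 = -14125.33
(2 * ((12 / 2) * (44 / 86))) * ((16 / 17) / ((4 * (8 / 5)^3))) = 4125 / 11696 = 0.35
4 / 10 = 2 / 5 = 0.40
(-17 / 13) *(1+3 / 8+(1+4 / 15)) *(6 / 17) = -317 / 260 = -1.22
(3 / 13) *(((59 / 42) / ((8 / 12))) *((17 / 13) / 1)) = 3009 / 4732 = 0.64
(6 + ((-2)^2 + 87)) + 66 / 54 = 884 / 9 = 98.22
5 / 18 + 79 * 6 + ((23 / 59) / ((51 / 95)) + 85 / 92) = 395250461 / 830484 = 475.93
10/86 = 5/43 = 0.12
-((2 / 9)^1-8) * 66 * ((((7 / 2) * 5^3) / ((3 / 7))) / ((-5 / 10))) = -1048055.56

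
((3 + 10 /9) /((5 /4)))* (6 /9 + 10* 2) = 9176 /135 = 67.97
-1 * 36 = -36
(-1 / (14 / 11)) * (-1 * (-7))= -11 / 2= -5.50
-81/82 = -0.99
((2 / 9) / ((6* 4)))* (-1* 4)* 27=-1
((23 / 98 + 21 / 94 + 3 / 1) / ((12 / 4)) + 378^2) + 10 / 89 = 87860292370 / 614901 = 142885.27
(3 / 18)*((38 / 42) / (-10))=-19 / 1260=-0.02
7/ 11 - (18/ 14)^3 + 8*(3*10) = 899902/ 3773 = 238.51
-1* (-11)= 11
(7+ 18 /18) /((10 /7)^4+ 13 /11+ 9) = 26411 /47364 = 0.56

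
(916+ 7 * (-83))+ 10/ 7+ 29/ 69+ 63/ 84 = 652241/ 1932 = 337.60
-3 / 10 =-0.30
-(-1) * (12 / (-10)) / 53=-6 / 265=-0.02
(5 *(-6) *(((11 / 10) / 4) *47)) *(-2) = 1551 / 2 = 775.50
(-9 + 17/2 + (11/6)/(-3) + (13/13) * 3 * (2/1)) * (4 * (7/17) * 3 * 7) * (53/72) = 57134/459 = 124.47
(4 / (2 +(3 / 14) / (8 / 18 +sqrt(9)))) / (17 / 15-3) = -186 / 179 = -1.04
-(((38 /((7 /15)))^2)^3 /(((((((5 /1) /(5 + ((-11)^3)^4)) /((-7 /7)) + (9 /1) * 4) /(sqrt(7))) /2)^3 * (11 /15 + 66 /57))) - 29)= 29 - 2417244867274950305491776087045196958849359444278720000000 * sqrt(7) /13065412724814173776670769975899847524305561628543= -489493025.02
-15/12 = -5/4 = -1.25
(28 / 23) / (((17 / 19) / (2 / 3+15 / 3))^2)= 10108 / 207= 48.83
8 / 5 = 1.60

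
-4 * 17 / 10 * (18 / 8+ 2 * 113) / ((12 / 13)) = -201773 / 120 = -1681.44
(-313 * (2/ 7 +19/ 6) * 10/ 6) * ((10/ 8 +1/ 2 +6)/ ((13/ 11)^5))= -1132941443425/ 187131672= -6054.25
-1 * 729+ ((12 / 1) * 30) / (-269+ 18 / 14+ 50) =-92793 / 127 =-730.65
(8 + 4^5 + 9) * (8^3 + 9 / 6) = 1069107 / 2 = 534553.50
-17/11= -1.55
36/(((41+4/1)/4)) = 16/5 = 3.20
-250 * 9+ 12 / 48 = -8999 / 4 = -2249.75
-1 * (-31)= 31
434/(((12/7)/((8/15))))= 6076/45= 135.02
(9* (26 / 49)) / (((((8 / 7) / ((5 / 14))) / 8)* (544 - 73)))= 195 / 7693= 0.03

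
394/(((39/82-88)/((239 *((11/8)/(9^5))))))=-21234433/847589346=-0.03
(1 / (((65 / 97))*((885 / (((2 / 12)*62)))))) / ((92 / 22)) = 33077 / 7938450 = 0.00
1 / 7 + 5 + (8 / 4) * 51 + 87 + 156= 2451 / 7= 350.14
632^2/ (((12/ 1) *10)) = 49928/ 15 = 3328.53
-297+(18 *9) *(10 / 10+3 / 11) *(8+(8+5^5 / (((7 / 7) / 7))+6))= 49659129 / 11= 4514466.27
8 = 8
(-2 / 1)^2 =4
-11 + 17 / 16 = -9.94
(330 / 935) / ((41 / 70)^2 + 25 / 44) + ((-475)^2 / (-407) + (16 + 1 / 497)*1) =-7571832783024 / 14074775099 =-537.97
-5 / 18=-0.28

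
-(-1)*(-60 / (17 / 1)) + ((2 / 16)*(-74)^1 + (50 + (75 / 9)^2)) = 65279 / 612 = 106.67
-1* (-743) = 743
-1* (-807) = 807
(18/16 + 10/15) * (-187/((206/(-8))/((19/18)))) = 152779/11124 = 13.73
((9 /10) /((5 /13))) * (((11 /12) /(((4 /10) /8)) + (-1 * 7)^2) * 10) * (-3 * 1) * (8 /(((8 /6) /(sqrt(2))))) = -141804 * sqrt(2) /5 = -40108.23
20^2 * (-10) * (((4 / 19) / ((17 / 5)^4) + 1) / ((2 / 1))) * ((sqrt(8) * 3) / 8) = -2384098500 * sqrt(2) / 1586899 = -2124.66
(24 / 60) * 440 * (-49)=-8624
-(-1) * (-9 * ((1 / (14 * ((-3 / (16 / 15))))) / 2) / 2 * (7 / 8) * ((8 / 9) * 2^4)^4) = 2045.69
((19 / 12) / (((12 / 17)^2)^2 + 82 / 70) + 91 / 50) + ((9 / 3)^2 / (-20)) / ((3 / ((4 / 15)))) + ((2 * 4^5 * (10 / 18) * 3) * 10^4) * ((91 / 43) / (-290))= -386720380201554967 / 1552560266100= -249085.58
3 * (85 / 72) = 85 / 24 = 3.54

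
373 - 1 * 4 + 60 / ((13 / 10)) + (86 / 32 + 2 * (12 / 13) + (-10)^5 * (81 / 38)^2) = -453943.19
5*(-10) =-50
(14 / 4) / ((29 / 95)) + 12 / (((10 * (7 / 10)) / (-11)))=-3001 / 406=-7.39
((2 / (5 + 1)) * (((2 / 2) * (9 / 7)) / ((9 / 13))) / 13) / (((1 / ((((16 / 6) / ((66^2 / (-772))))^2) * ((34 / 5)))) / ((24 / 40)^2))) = 81053824 / 3113042625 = 0.03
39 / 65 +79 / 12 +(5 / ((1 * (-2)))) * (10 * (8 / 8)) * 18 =-26569 / 60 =-442.82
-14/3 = -4.67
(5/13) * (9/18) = 5/26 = 0.19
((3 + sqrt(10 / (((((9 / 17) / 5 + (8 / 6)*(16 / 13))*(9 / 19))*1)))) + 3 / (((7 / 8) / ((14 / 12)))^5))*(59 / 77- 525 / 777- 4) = -2015978 / 32967- 55690*sqrt(145898454) / 49495677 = -74.74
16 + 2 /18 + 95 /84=4345 /252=17.24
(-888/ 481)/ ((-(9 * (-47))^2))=8/ 775359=0.00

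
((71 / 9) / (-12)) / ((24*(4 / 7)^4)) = -170471 / 663552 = -0.26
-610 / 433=-1.41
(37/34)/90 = 37/3060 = 0.01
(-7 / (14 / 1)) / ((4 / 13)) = -13 / 8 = -1.62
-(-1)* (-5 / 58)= -5 / 58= -0.09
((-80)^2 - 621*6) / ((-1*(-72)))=1337 / 36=37.14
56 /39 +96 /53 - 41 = -78035 /2067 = -37.75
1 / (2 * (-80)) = -1 / 160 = -0.01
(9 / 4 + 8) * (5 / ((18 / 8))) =205 / 9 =22.78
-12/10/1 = -6/5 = -1.20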